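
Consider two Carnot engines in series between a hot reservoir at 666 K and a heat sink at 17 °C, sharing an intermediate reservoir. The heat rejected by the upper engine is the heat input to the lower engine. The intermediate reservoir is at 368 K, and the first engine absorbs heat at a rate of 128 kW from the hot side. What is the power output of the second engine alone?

Ẇ₂ ≈ 15.0 kW

T_C = 17 °C → 17 + 273.15 = 290.15 K.
Heat entering the second stage: Q_m = Q_H·(T_m/T_H) = 128 × 368.00/666.00 = 70.7 kW.
Second-stage efficiency η₂ = 1 − T_C/T_m = 1 − 290.15/368.00 = 0.2115, so W₂ = η₂·Q_m = 15.0 kW.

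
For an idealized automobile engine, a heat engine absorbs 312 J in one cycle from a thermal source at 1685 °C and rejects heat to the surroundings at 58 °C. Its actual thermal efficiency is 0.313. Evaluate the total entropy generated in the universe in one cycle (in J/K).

ΔS_univ ≈ 0.4879 J/K

T_H = 1685 °C → 1685 + 273.15 = 1958.15 K.
T_C = 58 °C → 58 + 273.15 = 331.15 K.
W = η·Q_H = 0.313 × 312 = 97.66 J, so Q_C = Q_H − W = 214.3 J.
Reservoir entropy changes: ΔS_H = −Q_H/T_H = −312/1958.15 = -0.1593 J/K and ΔS_C = +Q_C/T_C = 214.3/331.15 = 0.6473 J/K.
ΔS_univ = −Q_H/T_H + Q_C/T_C = 0.4879 J/K (> 0, since η = 0.313 < η_Carnot = 0.831).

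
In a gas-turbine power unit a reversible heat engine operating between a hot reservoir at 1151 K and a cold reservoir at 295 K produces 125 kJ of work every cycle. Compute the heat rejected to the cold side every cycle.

Carnot efficiency: η = 1 − T_C/T_H = 1 − 295.00/1151.00 = 0.7437.
Since Q_C/Q_H = T_C/T_H and Q_H = W/η, Q_C = W·T_C/(T_H − T_C) = 125 × 295.00/856.00 = 43.1 kJ.

Q_C ≈ 43.1 kJ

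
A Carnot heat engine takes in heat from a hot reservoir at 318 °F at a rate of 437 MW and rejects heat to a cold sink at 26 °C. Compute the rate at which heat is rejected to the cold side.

T_H = 318 °F → (318 − 32) × 5/9 = 158.89 °C = 432.04 K.
T_C = 26 °C → 26 + 273.15 = 299.15 K.
Carnot efficiency: η = 1 − T_C/T_H = 1 − 299.15/432.04 = 0.3076.
For a reversible cycle Q_C/Q_H = T_C/T_H, so Q_C = 437 × 299.15/432.04 = 303 MW.

Q̇_C ≈ 303 MW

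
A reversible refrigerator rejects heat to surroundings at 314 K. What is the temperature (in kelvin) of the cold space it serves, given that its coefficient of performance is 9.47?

COP_R = T_C/(T_H − T_C) ⇒ T_C = T_H·COP_R/(1 + COP_R) = 314.00 × 9.47/(1 + 9.47) = 284.0 K.

T_C ≈ 284.0 K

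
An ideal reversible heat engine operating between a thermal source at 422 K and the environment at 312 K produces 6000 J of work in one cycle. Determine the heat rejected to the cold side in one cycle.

Q_C ≈ 17020 J

η_rev = 1 − T_C/T_H = 1 − 312.00/422.00 = 0.2607.
Since Q_C/Q_H = T_C/T_H and Q_H = W/η, Q_C = W·T_C/(T_H − T_C) = 6000 × 312.00/110.00 = 17020 J.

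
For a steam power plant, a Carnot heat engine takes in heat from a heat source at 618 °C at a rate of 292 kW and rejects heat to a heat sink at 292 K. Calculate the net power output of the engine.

T_H = 618 °C → 618 + 273.15 = 891.15 K.
Since the cycle is reversible, η = 1 − T_C/T_H = 1 − 292.00/891.15 = 0.6723.
W = η·Q_H = 0.6723 × 292 = 196.3 kW.

Ẇ ≈ 196.3 kW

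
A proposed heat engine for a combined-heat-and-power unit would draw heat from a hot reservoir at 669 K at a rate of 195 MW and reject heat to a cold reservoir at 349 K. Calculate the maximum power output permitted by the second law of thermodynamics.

The upper bound on efficiency is η_max = 1 − T_C/T_H = 1 − 349.00/669.00 = 0.4783.
W_max = η_max · Q_H = 0.4783 × 195 = 93.3 MW.

Ẇ_max ≈ 93.3 MW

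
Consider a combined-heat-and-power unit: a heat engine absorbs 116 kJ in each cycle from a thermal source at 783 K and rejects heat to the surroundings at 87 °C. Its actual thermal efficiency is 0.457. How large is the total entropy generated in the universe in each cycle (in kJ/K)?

T_C = 87 °C → 87 + 273.15 = 360.15 K.
W = η·Q_H = 0.457 × 116 = 53.01 kJ, so Q_C = Q_H − W = 62.99 kJ.
The hot reservoir loses entropy Q_H/T_H = 116/783.00 = 0.1481 kJ/K; the cold reservoir gains Q_C/T_C = 62.99/360.15 = 0.1749 kJ/K.
ΔS_univ = −Q_H/T_H + Q_C/T_C = 0.0267 kJ/K (> 0, since η = 0.457 < η_Carnot = 0.540).

ΔS_univ ≈ 0.0267 kJ/K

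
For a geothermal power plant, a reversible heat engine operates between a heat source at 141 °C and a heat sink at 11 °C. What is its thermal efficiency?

T_H = 141 °C → 141 + 273.15 = 414.15 K.
T_C = 11 °C → 11 + 273.15 = 284.15 K.
Carnot efficiency: η = 1 − T_C/T_H = 1 − 284.15/414.15 = 0.314.

η ≈ 0.314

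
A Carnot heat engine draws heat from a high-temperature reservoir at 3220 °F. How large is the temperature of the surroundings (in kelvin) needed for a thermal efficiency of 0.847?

T_H = 3220 °F → (3220 − 32) × 5/9 = 1771.11 °C = 2044.26 K.
From η = 1 − T_C/T_H, T_C = T_H·(1 − η) = 2044.26 × (1 − 0.847) = 312.8 K.

T_C ≈ 312.8 K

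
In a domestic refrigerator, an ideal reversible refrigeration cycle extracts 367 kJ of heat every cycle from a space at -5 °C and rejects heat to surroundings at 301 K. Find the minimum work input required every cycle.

W_in ≈ 44.96 kJ

T_C = -5 °C → -5 + 273.15 = 268.15 K.
Carnot COP: COP_R = T_C/(T_H − T_C) = 268.15/32.85 = 8.1629.
W = Q_C/COP_R = 367/8.1629 = 44.96 kJ.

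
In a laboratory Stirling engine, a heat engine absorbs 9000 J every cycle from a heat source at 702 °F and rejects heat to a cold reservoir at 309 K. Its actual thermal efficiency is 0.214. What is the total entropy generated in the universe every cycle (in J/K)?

ΔS_univ ≈ 8.95 J/K

T_H = 702 °F → (702 − 32) × 5/9 = 372.22 °C = 645.37 K.
W = η·Q_H = 0.214 × 9000 = 1926 J, so Q_C = Q_H − W = 7074 J.
Entropy balance on the reservoirs: −Q_H/T_H = -13.95 J/K, +Q_C/T_C = 22.89 J/K.
ΔS_univ = −Q_H/T_H + Q_C/T_C = 8.95 J/K (> 0, since η = 0.214 < η_Carnot = 0.521).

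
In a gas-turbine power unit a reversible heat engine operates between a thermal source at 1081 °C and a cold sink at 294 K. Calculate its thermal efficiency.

η ≈ 0.783

T_H = 1081 °C → 1081 + 273.15 = 1354.15 K.
Carnot efficiency: η = 1 − T_C/T_H = 1 − 294.00/1354.15 = 0.783.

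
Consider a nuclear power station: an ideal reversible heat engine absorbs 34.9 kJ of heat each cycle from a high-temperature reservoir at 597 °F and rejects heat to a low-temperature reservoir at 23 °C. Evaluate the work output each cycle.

W ≈ 17.29 kJ

T_H = 597 °F → (597 − 32) × 5/9 = 313.89 °C = 587.04 K.
T_C = 23 °C → 23 + 273.15 = 296.15 K.
Since the cycle is reversible, η = 1 − T_C/T_H = 1 − 296.15/587.04 = 0.4955.
W = η·Q_H = 0.4955 × 34.9 = 17.29 kJ.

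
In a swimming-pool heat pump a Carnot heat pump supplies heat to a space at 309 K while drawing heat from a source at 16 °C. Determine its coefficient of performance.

COP_HP ≈ 15.6

T_C = 16 °C → 16 + 273.15 = 289.15 K.
Reversible heating COP: COP_HP = T_H/(T_H − T_C) = 309.00/(309.00 − 289.15) = 15.6.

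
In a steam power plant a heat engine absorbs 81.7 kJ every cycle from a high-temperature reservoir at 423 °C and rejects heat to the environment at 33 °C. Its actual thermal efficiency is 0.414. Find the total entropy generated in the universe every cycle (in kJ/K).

ΔS_univ ≈ 0.03902 kJ/K

T_H = 423 °C → 423 + 273.15 = 696.15 K.
T_C = 33 °C → 33 + 273.15 = 306.15 K.
W = η·Q_H = 0.414 × 81.7 = 33.82 kJ, so Q_C = Q_H − W = 47.88 kJ.
Reservoir entropy changes: ΔS_H = −Q_H/T_H = −81.7/696.15 = -0.1174 kJ/K and ΔS_C = +Q_C/T_C = 47.88/306.15 = 0.1564 kJ/K.
ΔS_univ = −Q_H/T_H + Q_C/T_C = 0.03902 kJ/K (> 0, since η = 0.414 < η_Carnot = 0.560).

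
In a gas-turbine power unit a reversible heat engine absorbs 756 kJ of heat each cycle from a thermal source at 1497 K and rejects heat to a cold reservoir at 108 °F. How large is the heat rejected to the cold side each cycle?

T_C = 108 °F → (108 − 32) × 5/9 = 42.22 °C = 315.37 K.
Carnot efficiency: η = 1 − T_C/T_H = 1 − 315.37/1497.00 = 0.7893.
For a reversible cycle Q_C/Q_H = T_C/T_H, so Q_C = 756 × 315.37/1497.00 = 159 kJ.

Q_C ≈ 159 kJ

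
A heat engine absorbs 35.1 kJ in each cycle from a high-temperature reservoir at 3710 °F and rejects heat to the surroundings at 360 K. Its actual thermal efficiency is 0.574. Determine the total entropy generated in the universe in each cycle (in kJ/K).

ΔS_univ ≈ 0.02638 kJ/K

T_H = 3710 °F → (3710 − 32) × 5/9 = 2043.33 °C = 2316.48 K.
W = η·Q_H = 0.574 × 35.1 = 20.15 kJ, so Q_C = Q_H − W = 14.95 kJ.
Reservoir entropy changes: ΔS_H = −Q_H/T_H = −35.1/2316.48 = -0.01515 kJ/K and ΔS_C = +Q_C/T_C = 14.95/360.00 = 0.04154 kJ/K.
ΔS_univ = −Q_H/T_H + Q_C/T_C = 0.02638 kJ/K (> 0, since η = 0.574 < η_Carnot = 0.845).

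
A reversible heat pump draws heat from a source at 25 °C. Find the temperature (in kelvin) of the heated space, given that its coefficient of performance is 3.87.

T_C = 25 °C → 25 + 273.15 = 298.15 K.
COP_HP = T_H/(T_H − T_C) ⇒ T_H = T_C·COP_HP/(COP_HP − 1) = 298.15 × 3.87/(3.87 − 1) = 402 K.

T_H ≈ 402 K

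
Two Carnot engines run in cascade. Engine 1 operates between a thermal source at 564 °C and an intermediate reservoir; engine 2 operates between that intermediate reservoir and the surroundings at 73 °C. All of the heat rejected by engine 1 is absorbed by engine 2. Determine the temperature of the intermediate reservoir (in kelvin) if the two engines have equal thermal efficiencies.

T_H = 564 °C → 564 + 273.15 = 837.15 K.
T_C = 73 °C → 73 + 273.15 = 346.15 K.
Equal efficiencies require 1 − T_m/T_H = 1 − T_C/T_m, i.e. T_m/T_H = T_C/T_m, so T_m = √(T_H·T_C) = √(837.15 × 346.15) = 538.3 K.

T_m ≈ 538.3 K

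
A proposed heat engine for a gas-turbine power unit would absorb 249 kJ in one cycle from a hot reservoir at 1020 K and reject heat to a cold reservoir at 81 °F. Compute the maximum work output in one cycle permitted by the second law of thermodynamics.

T_C = 81 °F → (81 − 32) × 5/9 = 27.22 °C = 300.37 K.
The second-law ceiling is the Carnot efficiency, η_max = 1 − T_C/T_H = 1 − 300.37/1020.00 = 0.7055.
W_max = η_max · Q_H = 0.7055 × 249 = 175.7 kJ.

W_max ≈ 175.7 kJ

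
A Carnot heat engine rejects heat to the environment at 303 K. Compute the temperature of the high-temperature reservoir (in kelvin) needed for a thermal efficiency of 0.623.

From η = 1 − T_C/T_H, solving for T_H gives T_H = T_C/(1 − η) = 303.00/(1 − 0.623) = 804 K.

T_H ≈ 804 K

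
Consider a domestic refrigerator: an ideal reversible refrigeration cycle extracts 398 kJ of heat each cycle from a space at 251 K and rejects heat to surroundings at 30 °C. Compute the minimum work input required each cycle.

T_H = 30 °C → 30 + 273.15 = 303.15 K.
Carnot COP: COP_R = T_C/(T_H − T_C) = 251.00/52.15 = 4.8130.
W = Q_C/COP_R = 398/4.8130 = 82.69 kJ.

W_in ≈ 82.69 kJ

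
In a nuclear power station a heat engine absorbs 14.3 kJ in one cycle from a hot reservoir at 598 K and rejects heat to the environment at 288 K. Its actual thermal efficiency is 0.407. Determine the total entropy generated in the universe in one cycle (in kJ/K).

W = η·Q_H = 0.407 × 14.3 = 5.820 kJ, so Q_C = Q_H − W = 8.480 kJ.
Reservoir entropy changes: ΔS_H = −Q_H/T_H = −14.3/598.00 = -0.02391 kJ/K and ΔS_C = +Q_C/T_C = 8.480/288.00 = 0.02944 kJ/K.
ΔS_univ = −Q_H/T_H + Q_C/T_C = 0.00553 kJ/K (> 0, since η = 0.407 < η_Carnot = 0.518).

ΔS_univ ≈ 0.00553 kJ/K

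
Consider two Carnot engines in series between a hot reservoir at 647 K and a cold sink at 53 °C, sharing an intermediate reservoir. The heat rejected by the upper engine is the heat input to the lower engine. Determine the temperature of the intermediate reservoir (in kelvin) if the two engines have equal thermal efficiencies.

T_C = 53 °C → 53 + 273.15 = 326.15 K.
Equal efficiencies require 1 − T_m/T_H = 1 − T_C/T_m, i.e. T_m/T_H = T_C/T_m, so T_m = √(T_H·T_C) = √(647.00 × 326.15) = 459 K.

T_m ≈ 459 K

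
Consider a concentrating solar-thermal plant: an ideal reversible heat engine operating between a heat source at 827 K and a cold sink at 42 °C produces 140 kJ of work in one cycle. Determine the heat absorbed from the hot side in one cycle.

T_C = 42 °C → 42 + 273.15 = 315.15 K.
η_rev = 1 − T_C/T_H = 1 − 315.15/827.00 = 0.6189.
Q_H = W/η = 140/0.6189 = 226 kJ.

Q_H ≈ 226 kJ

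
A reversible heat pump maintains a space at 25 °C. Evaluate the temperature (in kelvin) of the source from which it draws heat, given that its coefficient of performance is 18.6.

T_C ≈ 282.1 K

T_H = 25 °C → 25 + 273.15 = 298.15 K.
COP_HP = T_H/(T_H − T_C) ⇒ T_C = T_H·(COP_HP − 1)/COP_HP = 298.15 × (18.6 − 1)/18.6 = 282.1 K.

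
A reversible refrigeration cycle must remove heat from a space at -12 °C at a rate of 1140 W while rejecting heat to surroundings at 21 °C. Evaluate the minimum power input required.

T_H = 21 °C → 21 + 273.15 = 294.15 K.
T_C = -12 °C → -12 + 273.15 = 261.15 K.
COP_R = T_C/(T_H − T_C) = 261.15/33.00 = 7.9136.
W = Q_C/COP_R = 1140/7.9136 = 144 W.

Ẇ_in ≈ 144 W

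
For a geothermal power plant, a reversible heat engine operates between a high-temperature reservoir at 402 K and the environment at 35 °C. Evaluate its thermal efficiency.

η ≈ 0.233

T_C = 35 °C → 35 + 273.15 = 308.15 K.
For a reversible engine, η = 1 − T_C/T_H = 1 − 308.15/402.00 = 0.233.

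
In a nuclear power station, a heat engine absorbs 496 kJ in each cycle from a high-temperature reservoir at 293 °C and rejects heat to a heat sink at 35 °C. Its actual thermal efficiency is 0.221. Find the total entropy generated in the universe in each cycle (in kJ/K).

T_H = 293 °C → 293 + 273.15 = 566.15 K.
T_C = 35 °C → 35 + 273.15 = 308.15 K.
W = η·Q_H = 0.221 × 496 = 109.6 kJ, so Q_C = Q_H − W = 386.4 kJ.
Reservoir entropy changes: ΔS_H = −Q_H/T_H = −496/566.15 = -0.8761 kJ/K and ΔS_C = +Q_C/T_C = 386.4/308.15 = 1.254 kJ/K.
ΔS_univ = −Q_H/T_H + Q_C/T_C = 0.3778 kJ/K (> 0, since η = 0.221 < η_Carnot = 0.456).

ΔS_univ ≈ 0.3778 kJ/K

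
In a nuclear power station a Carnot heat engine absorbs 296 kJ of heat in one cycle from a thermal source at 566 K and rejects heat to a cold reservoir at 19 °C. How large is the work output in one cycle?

W ≈ 143 kJ

T_C = 19 °C → 19 + 273.15 = 292.15 K.
Since the cycle is reversible, η = 1 − T_C/T_H = 1 − 292.15/566.00 = 0.4838.
W = η·Q_H = 0.4838 × 296 = 143 kJ.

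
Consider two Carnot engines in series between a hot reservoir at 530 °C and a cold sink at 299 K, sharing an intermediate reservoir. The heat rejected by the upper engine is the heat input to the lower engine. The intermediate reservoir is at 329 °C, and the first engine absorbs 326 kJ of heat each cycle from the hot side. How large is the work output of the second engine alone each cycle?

T_H = 530 °C → 530 + 273.15 = 803.15 K.
T_m = 329 °C → 329 + 273.15 = 602.15 K.
Heat entering the second stage: Q_m = Q_H·(T_m/T_H) = 326 × 602.15/803.15 = 244 kJ.
Second-stage efficiency η₂ = 1 − T_C/T_m = 1 − 299.00/602.15 = 0.5034, so W₂ = η₂·Q_m = 123 kJ.

W₂ ≈ 123 kJ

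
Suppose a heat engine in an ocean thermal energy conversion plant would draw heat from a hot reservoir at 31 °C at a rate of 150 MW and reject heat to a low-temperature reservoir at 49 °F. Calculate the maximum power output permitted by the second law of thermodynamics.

Ẇ_max ≈ 10.6 MW

T_H = 31 °C → 31 + 273.15 = 304.15 K.
T_C = 49 °F → (49 − 32) × 5/9 = 9.44 °C = 282.59 K.
By the Carnot theorem, η_max = 1 − T_C/T_H = 1 − 282.59/304.15 = 0.0709.
W_max = η_max · Q_H = 0.0709 × 150 = 10.6 MW.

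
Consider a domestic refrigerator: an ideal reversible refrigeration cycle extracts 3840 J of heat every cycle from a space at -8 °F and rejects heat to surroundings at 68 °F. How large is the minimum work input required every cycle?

T_H = 68 °F → (68 − 32) × 5/9 = 20.00 °C = 293.15 K.
T_C = -8 °F → (-8 − 32) × 5/9 = -22.22 °C = 250.93 K.
Carnot COP: COP_R = T_C/(T_H − T_C) = 250.93/42.22 = 5.9430.
W = Q_C/COP_R = 3840/5.9430 = 646 J.

W_in ≈ 646 J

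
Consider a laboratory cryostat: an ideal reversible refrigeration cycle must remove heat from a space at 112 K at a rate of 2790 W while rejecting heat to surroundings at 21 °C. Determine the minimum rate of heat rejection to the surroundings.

Q̇_H ≈ 7330 W

T_H = 21 °C → 21 + 273.15 = 294.15 K.
For a reversible cycle Q_H/Q_C = T_H/T_C, so Q_H = Q_C·T_H/T_C = 2790 × 294.15/112.00 = 7330 W.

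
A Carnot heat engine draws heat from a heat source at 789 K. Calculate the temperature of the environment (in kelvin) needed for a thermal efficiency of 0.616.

From η = 1 − T_C/T_H, T_C = T_H·(1 − η) = 789.00 × (1 − 0.616) = 303 K.

T_C ≈ 303 K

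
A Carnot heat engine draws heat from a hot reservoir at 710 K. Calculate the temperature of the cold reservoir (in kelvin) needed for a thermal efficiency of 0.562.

From η = 1 − T_C/T_H, T_C = T_H·(1 − η) = 710.00 × (1 − 0.562) = 311 K.

T_C ≈ 311 K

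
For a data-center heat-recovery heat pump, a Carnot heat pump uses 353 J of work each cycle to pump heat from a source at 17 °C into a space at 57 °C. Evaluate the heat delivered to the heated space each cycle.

Q_H ≈ 2910 J

T_H = 57 °C → 57 + 273.15 = 330.15 K.
T_C = 17 °C → 17 + 273.15 = 290.15 K.
The Carnot heat-pump COP is COP_HP = T_H/(T_H − T_C) = 330.15/40.00 = 8.2538.
Q_H = COP_HP · W = 8.2538 × 353 = 2910 J.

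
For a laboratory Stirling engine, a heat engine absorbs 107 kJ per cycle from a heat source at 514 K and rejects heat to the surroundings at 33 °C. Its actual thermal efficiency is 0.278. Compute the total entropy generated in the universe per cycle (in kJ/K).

ΔS_univ ≈ 0.0442 kJ/K

T_C = 33 °C → 33 + 273.15 = 306.15 K.
W = η·Q_H = 0.278 × 107 = 29.75 kJ, so Q_C = Q_H − W = 77.25 kJ.
The hot reservoir loses entropy Q_H/T_H = 107/514.00 = 0.2082 kJ/K; the cold reservoir gains Q_C/T_C = 77.25/306.15 = 0.2523 kJ/K.
ΔS_univ = −Q_H/T_H + Q_C/T_C = 0.0442 kJ/K (> 0, since η = 0.278 < η_Carnot = 0.404).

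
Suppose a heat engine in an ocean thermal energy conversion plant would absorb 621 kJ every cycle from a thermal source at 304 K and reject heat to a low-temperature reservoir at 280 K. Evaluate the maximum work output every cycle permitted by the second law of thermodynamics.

W_max ≈ 49.0 kJ

No engine can exceed the Carnot limit: η_max = 1 − T_C/T_H = 1 − 280.00/304.00 = 0.0789.
W_max = η_max · Q_H = 0.0789 × 621 = 49.0 kJ.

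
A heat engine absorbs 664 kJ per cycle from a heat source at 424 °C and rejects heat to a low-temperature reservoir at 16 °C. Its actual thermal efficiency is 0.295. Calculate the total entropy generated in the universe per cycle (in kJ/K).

T_H = 424 °C → 424 + 273.15 = 697.15 K.
T_C = 16 °C → 16 + 273.15 = 289.15 K.
W = η·Q_H = 0.295 × 664 = 195.9 kJ, so Q_C = Q_H − W = 468.1 kJ.
Reservoir entropy changes: ΔS_H = −Q_H/T_H = −664/697.15 = -0.9524 kJ/K and ΔS_C = +Q_C/T_C = 468.1/289.15 = 1.619 kJ/K.
ΔS_univ = −Q_H/T_H + Q_C/T_C = 0.667 kJ/K (> 0, since η = 0.295 < η_Carnot = 0.585).

ΔS_univ ≈ 0.667 kJ/K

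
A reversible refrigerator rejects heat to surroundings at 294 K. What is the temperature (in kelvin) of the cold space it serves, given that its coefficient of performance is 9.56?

COP_R = T_C/(T_H − T_C) ⇒ T_C = T_H·COP_R/(1 + COP_R) = 294.00 × 9.56/(1 + 9.56) = 266 K.

T_C ≈ 266 K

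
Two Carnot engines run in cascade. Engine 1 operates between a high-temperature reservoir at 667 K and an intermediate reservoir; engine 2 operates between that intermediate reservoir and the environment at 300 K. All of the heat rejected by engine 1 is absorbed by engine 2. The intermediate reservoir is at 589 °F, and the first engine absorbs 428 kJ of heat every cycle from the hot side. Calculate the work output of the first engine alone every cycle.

W₁ ≈ 54.2 kJ

T_m = 589 °F → (589 − 32) × 5/9 = 309.44 °C = 582.59 K.
First-stage efficiency η₁ = 1 − T_m/T_H = 1 − 582.59/667.00 = 0.1265.
W₁ = η₁·Q_H = 0.1265 × 428 = 54.2 kJ.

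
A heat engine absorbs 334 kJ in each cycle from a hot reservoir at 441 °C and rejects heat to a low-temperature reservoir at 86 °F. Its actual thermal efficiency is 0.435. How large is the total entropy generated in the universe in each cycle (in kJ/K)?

ΔS_univ ≈ 0.155 kJ/K

T_H = 441 °C → 441 + 273.15 = 714.15 K.
T_C = 86 °F → (86 − 32) × 5/9 = 30.00 °C = 303.15 K.
W = η·Q_H = 0.435 × 334 = 145.3 kJ, so Q_C = Q_H − W = 188.7 kJ.
The hot reservoir loses entropy Q_H/T_H = 334/714.15 = 0.4677 kJ/K; the cold reservoir gains Q_C/T_C = 188.7/303.15 = 0.6225 kJ/K.
ΔS_univ = −Q_H/T_H + Q_C/T_C = 0.155 kJ/K (> 0, since η = 0.435 < η_Carnot = 0.576).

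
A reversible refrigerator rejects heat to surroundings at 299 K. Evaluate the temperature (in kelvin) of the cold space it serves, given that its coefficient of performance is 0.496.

COP_R = T_C/(T_H − T_C) ⇒ T_C = T_H·COP_R/(1 + COP_R) = 299.00 × 0.496/(1 + 0.496) = 99.1 K.

T_C ≈ 99.1 K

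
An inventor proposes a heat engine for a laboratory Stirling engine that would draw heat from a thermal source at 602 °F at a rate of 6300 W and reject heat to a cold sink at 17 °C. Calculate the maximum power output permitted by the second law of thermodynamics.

Ẇ_max ≈ 3200 W

T_H = 602 °F → (602 − 32) × 5/9 = 316.67 °C = 589.82 K.
T_C = 17 °C → 17 + 273.15 = 290.15 K.
No engine can exceed the Carnot limit: η_max = 1 − T_C/T_H = 1 − 290.15/589.82 = 0.5081.
W_max = η_max · Q_H = 0.5081 × 6300 = 3200 W.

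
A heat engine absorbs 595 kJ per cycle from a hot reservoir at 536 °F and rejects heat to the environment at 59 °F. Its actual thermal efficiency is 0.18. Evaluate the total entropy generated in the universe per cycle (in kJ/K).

ΔS_univ ≈ 0.6176 kJ/K

T_H = 536 °F → (536 − 32) × 5/9 = 280.00 °C = 553.15 K.
T_C = 59 °F → (59 − 32) × 5/9 = 15.00 °C = 288.15 K.
W = η·Q_H = 0.18 × 595 = 107.1 kJ, so Q_C = Q_H − W = 487.9 kJ.
Reservoir entropy changes: ΔS_H = −Q_H/T_H = −595/553.15 = -1.076 kJ/K and ΔS_C = +Q_C/T_C = 487.9/288.15 = 1.693 kJ/K.
ΔS_univ = −Q_H/T_H + Q_C/T_C = 0.6176 kJ/K (> 0, since η = 0.18 < η_Carnot = 0.479).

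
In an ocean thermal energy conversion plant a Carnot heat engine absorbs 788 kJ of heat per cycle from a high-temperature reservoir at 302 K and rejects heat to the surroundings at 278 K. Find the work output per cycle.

W ≈ 62.6 kJ

Carnot efficiency: η = 1 − T_C/T_H = 1 − 278.00/302.00 = 0.0795.
W = η·Q_H = 0.0795 × 788 = 62.6 kJ.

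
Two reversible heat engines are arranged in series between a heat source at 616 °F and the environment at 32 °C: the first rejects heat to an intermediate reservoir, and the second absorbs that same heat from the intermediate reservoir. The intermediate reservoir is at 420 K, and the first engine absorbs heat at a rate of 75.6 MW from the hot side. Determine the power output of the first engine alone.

Ẇ₁ ≈ 22.47 MW

T_H = 616 °F → (616 − 32) × 5/9 = 324.44 °C = 597.59 K.
T_C = 32 °C → 32 + 273.15 = 305.15 K.
First-stage efficiency η₁ = 1 − T_m/T_H = 1 − 420.00/597.59 = 0.2972.
W₁ = η₁·Q_H = 0.2972 × 75.6 = 22.47 MW.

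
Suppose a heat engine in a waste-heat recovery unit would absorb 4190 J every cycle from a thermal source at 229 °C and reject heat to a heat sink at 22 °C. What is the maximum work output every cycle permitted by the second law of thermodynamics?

W_max ≈ 1730 J

T_H = 229 °C → 229 + 273.15 = 502.15 K.
T_C = 22 °C → 22 + 273.15 = 295.15 K.
The second-law ceiling is the Carnot efficiency, η_max = 1 − T_C/T_H = 1 − 295.15/502.15 = 0.4122.
W_max = η_max · Q_H = 0.4122 × 4190 = 1730 J.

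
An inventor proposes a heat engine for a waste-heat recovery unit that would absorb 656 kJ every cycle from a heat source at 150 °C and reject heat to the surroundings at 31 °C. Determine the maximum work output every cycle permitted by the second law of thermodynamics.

W_max ≈ 184 kJ

T_H = 150 °C → 150 + 273.15 = 423.15 K.
T_C = 31 °C → 31 + 273.15 = 304.15 K.
No engine can exceed the Carnot limit: η_max = 1 − T_C/T_H = 1 − 304.15/423.15 = 0.2812.
W_max = η_max · Q_H = 0.2812 × 656 = 184 kJ.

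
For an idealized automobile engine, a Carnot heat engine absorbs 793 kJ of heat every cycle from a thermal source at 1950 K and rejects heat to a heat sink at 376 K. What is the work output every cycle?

W ≈ 640 kJ

For a reversible engine, η = 1 − T_C/T_H = 1 − 376.00/1950.00 = 0.8072.
W = η·Q_H = 0.8072 × 793 = 640 kJ.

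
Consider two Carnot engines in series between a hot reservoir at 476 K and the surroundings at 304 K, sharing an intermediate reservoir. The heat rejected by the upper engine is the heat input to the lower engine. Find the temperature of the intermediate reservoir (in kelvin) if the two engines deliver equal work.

T_m ≈ 390 K

For reversible stages Q_m = Q_H·(T_m/T_H). Setting W₁ = Q_H(1 − T_m/T_H) equal to W₂ = Q_m(1 − T_C/T_m) = Q_H·(T_m − T_C)/T_H gives T_H − T_m = T_m − T_C, so T_m = (T_H + T_C)/2 = (476.00 + 304.00)/2 = 390 K.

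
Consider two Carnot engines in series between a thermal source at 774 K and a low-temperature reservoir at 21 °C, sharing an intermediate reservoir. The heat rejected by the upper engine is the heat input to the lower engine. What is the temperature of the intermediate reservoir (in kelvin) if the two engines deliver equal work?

T_C = 21 °C → 21 + 273.15 = 294.15 K.
For reversible stages Q_m = Q_H·(T_m/T_H). Setting W₁ = Q_H(1 − T_m/T_H) equal to W₂ = Q_m(1 − T_C/T_m) = Q_H·(T_m − T_C)/T_H gives T_H − T_m = T_m − T_C, so T_m = (T_H + T_C)/2 = (774.00 + 294.15)/2 = 534 K.

T_m ≈ 534 K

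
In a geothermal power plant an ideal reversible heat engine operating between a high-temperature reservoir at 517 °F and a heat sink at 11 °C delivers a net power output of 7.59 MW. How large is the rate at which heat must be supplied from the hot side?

T_H = 517 °F → (517 − 32) × 5/9 = 269.44 °C = 542.59 K.
T_C = 11 °C → 11 + 273.15 = 284.15 K.
Since the cycle is reversible, η = 1 − T_C/T_H = 1 − 284.15/542.59 = 0.4763.
Q_H = W/η = 7.59/0.4763 = 15.9 MW.

Q̇_H ≈ 15.9 MW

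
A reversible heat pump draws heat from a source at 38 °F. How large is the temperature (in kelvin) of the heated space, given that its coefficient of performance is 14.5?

T_C = 38 °F → (38 − 32) × 5/9 = 3.33 °C = 276.48 K.
COP_HP = T_H/(T_H − T_C) ⇒ T_H = T_C·COP_HP/(COP_HP − 1) = 276.48 × 14.5/(14.5 − 1) = 297 K.

T_H ≈ 297 K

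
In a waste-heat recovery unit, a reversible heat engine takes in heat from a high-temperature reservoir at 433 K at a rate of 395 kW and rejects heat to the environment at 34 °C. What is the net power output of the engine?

T_C = 34 °C → 34 + 273.15 = 307.15 K.
Since the cycle is reversible, η = 1 − T_C/T_H = 1 − 307.15/433.00 = 0.2906.
W = η·Q_H = 0.2906 × 395 = 114.8 kW.

Ẇ ≈ 114.8 kW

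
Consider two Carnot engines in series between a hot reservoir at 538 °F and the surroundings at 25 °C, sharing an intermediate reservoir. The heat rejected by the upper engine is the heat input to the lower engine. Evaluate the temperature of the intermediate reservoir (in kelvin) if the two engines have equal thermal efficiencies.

T_m ≈ 407 K

T_H = 538 °F → (538 − 32) × 5/9 = 281.11 °C = 554.26 K.
T_C = 25 °C → 25 + 273.15 = 298.15 K.
Equal efficiencies require 1 − T_m/T_H = 1 − T_C/T_m, i.e. T_m/T_H = T_C/T_m, so T_m = √(T_H·T_C) = √(554.26 × 298.15) = 407 K.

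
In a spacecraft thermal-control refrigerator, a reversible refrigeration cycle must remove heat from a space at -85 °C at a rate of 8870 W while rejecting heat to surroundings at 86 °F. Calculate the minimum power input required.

T_H = 86 °F → (86 − 32) × 5/9 = 30.00 °C = 303.15 K.
T_C = -85 °C → -85 + 273.15 = 188.15 K.
COP_R = T_C/(T_H − T_C) = 188.15/115.00 = 1.6361.
W = Q_C/COP_R = 8870/1.6361 = 5420 W.

Ẇ_in ≈ 5420 W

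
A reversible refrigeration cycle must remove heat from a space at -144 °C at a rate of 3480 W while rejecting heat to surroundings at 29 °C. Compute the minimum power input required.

T_H = 29 °C → 29 + 273.15 = 302.15 K.
T_C = -144 °C → -144 + 273.15 = 129.15 K.
The reversible coefficient of performance is COP_R = T_C/(T_H − T_C) = 129.15/173.00 = 0.7465.
W = Q_C/COP_R = 3480/0.7465 = 4662 W.

Ẇ_in ≈ 4662 W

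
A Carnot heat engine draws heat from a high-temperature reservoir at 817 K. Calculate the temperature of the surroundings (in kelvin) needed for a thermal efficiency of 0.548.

T_C ≈ 369.3 K

From η = 1 − T_C/T_H, T_C = T_H·(1 − η) = 817.00 × (1 − 0.548) = 369.3 K.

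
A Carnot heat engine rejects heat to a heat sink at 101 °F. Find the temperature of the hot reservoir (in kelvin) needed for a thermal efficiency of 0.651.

T_H ≈ 893 K

T_C = 101 °F → (101 − 32) × 5/9 = 38.33 °C = 311.48 K.
From η = 1 − T_C/T_H, solving for T_H gives T_H = T_C/(1 − η) = 311.48/(1 − 0.651) = 893 K.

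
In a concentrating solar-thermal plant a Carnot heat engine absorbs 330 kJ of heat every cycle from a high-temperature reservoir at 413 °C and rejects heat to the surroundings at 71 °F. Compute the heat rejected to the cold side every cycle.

T_H = 413 °C → 413 + 273.15 = 686.15 K.
T_C = 71 °F → (71 − 32) × 5/9 = 21.67 °C = 294.82 K.
η_rev = 1 − T_C/T_H = 1 − 294.82/686.15 = 0.5703.
For a reversible cycle Q_C/Q_H = T_C/T_H, so Q_C = 330 × 294.82/686.15 = 142 kJ.

Q_C ≈ 142 kJ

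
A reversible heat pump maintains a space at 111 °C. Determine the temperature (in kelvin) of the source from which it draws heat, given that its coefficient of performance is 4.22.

T_C ≈ 293 K

T_H = 111 °C → 111 + 273.15 = 384.15 K.
COP_HP = T_H/(T_H − T_C) ⇒ T_C = T_H·(COP_HP − 1)/COP_HP = 384.15 × (4.22 − 1)/4.22 = 293 K.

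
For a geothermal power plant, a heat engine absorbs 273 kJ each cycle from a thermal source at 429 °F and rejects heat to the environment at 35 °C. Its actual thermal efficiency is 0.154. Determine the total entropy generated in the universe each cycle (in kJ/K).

T_H = 429 °F → (429 − 32) × 5/9 = 220.56 °C = 493.71 K.
T_C = 35 °C → 35 + 273.15 = 308.15 K.
W = η·Q_H = 0.154 × 273 = 42.04 kJ, so Q_C = Q_H − W = 231.0 kJ.
The hot reservoir loses entropy Q_H/T_H = 273/493.71 = 0.5530 kJ/K; the cold reservoir gains Q_C/T_C = 231.0/308.15 = 0.7495 kJ/K.
ΔS_univ = −Q_H/T_H + Q_C/T_C = 0.197 kJ/K (> 0, since η = 0.154 < η_Carnot = 0.376).

ΔS_univ ≈ 0.197 kJ/K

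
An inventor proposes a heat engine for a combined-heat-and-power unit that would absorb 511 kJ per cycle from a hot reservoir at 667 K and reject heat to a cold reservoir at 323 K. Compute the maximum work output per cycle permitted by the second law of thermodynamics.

No engine can exceed the Carnot limit: η_max = 1 − T_C/T_H = 1 − 323.00/667.00 = 0.5157.
W_max = η_max · Q_H = 0.5157 × 511 = 263.5 kJ.

W_max ≈ 263.5 kJ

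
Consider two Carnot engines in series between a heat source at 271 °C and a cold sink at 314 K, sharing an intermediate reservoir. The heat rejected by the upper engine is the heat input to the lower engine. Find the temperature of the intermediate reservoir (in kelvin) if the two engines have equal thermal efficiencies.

T_m ≈ 413 K

T_H = 271 °C → 271 + 273.15 = 544.15 K.
Equal efficiencies require 1 − T_m/T_H = 1 − T_C/T_m, i.e. T_m/T_H = T_C/T_m, so T_m = √(T_H·T_C) = √(544.15 × 314.00) = 413 K.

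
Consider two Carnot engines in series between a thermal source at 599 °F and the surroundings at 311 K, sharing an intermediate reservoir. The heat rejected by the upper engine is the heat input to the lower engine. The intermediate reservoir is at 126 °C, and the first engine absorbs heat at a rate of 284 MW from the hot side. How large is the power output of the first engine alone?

T_H = 599 °F → (599 − 32) × 5/9 = 315.00 °C = 588.15 K.
T_m = 126 °C → 126 + 273.15 = 399.15 K.
First-stage efficiency η₁ = 1 − T_m/T_H = 1 − 399.15/588.15 = 0.3213.
W₁ = η₁·Q_H = 0.3213 × 284 = 91.3 MW.

Ẇ₁ ≈ 91.3 MW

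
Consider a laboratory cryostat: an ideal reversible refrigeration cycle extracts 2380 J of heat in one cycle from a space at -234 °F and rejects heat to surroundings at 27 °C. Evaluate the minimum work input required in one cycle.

T_H = 27 °C → 27 + 273.15 = 300.15 K.
T_C = -234 °F → (-234 − 32) × 5/9 = -147.78 °C = 125.37 K.
For a reversible refrigerator, COP_R = T_C/(T_H − T_C) = 125.37/174.78 = 0.7173.
W = Q_C/COP_R = 2380/0.7173 = 3320 J.

W_in ≈ 3320 J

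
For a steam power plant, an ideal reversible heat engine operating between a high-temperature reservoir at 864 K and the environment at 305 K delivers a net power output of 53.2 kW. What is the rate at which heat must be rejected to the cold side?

Carnot efficiency: η = 1 − T_C/T_H = 1 − 305.00/864.00 = 0.6470.
Since Q_C/Q_H = T_C/T_H and Q_H = W/η, Q_C = W·T_C/(T_H − T_C) = 53.2 × 305.00/559.00 = 29.03 kW.

Q̇_C ≈ 29.03 kW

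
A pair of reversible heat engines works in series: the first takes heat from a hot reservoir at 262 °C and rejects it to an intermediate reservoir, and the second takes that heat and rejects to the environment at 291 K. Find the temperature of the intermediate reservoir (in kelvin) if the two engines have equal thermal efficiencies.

T_m ≈ 395 K

T_H = 262 °C → 262 + 273.15 = 535.15 K.
Equal efficiencies require 1 − T_m/T_H = 1 − T_C/T_m, i.e. T_m/T_H = T_C/T_m, so T_m = √(T_H·T_C) = √(535.15 × 291.00) = 395 K.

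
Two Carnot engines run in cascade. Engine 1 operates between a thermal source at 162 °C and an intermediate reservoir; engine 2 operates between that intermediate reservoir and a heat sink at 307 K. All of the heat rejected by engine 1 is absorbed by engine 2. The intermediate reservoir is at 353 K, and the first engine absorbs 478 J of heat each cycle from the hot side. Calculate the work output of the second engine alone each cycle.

T_H = 162 °C → 162 + 273.15 = 435.15 K.
Heat entering the second stage: Q_m = Q_H·(T_m/T_H) = 478 × 353.00/435.15 = 388 J.
Second-stage efficiency η₂ = 1 − T_C/T_m = 1 − 307.00/353.00 = 0.1303, so W₂ = η₂·Q_m = 50.5 J.

W₂ ≈ 50.5 J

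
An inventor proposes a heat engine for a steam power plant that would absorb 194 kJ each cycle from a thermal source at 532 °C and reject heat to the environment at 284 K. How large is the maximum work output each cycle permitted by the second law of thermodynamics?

W_max ≈ 126 kJ

T_H = 532 °C → 532 + 273.15 = 805.15 K.
The second-law ceiling is the Carnot efficiency, η_max = 1 − T_C/T_H = 1 − 284.00/805.15 = 0.6473.
W_max = η_max · Q_H = 0.6473 × 194 = 126 kJ.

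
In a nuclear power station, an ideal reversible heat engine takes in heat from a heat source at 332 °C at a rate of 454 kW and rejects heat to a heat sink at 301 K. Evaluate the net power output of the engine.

T_H = 332 °C → 332 + 273.15 = 605.15 K.
Since the cycle is reversible, η = 1 − T_C/T_H = 1 − 301.00/605.15 = 0.5026.
W = η·Q_H = 0.5026 × 454 = 228 kW.

Ẇ ≈ 228 kW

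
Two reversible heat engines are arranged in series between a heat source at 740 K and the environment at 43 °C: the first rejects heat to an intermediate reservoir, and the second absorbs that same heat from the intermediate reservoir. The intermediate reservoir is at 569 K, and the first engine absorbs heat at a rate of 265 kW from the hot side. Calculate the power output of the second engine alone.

T_C = 43 °C → 43 + 273.15 = 316.15 K.
Heat entering the second stage: Q_m = Q_H·(T_m/T_H) = 265 × 569.00/740.00 = 203.8 kW.
Second-stage efficiency η₂ = 1 − T_C/T_m = 1 − 316.15/569.00 = 0.4444, so W₂ = η₂·Q_m = 90.55 kW.

Ẇ₂ ≈ 90.55 kW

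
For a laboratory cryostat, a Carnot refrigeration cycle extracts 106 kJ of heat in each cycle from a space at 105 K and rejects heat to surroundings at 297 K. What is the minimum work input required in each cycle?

Carnot COP: COP_R = T_C/(T_H − T_C) = 105.00/192.00 = 0.5469.
W = Q_C/COP_R = 106/0.5469 = 194 kJ.

W_in ≈ 194 kJ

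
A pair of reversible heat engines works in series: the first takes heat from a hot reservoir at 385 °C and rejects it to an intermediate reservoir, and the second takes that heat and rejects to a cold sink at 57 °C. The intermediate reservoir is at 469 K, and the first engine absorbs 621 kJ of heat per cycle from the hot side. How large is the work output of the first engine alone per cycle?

T_H = 385 °C → 385 + 273.15 = 658.15 K.
T_C = 57 °C → 57 + 273.15 = 330.15 K.
First-stage efficiency η₁ = 1 − T_m/T_H = 1 − 469.00/658.15 = 0.2874.
W₁ = η₁·Q_H = 0.2874 × 621 = 178 kJ.

W₁ ≈ 178 kJ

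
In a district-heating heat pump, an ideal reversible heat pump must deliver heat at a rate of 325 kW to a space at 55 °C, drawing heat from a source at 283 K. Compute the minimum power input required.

Ẇ_in ≈ 44.7 kW

T_H = 55 °C → 55 + 273.15 = 328.15 K.
The Carnot heat-pump COP is COP_HP = T_H/(T_H − T_C) = 328.15/45.15 = 7.2680.
W = Q_H/COP_HP = 325/7.2680 = 44.7 kW.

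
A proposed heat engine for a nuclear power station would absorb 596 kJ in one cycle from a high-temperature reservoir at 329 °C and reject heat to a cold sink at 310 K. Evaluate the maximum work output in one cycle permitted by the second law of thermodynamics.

T_H = 329 °C → 329 + 273.15 = 602.15 K.
The second-law ceiling is the Carnot efficiency, η_max = 1 − T_C/T_H = 1 − 310.00/602.15 = 0.4852.
W_max = η_max · Q_H = 0.4852 × 596 = 289.2 kJ.

W_max ≈ 289.2 kJ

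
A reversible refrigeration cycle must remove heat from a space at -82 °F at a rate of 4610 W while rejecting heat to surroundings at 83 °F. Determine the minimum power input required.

T_H = 83 °F → (83 − 32) × 5/9 = 28.33 °C = 301.48 K.
T_C = -82 °F → (-82 − 32) × 5/9 = -63.33 °C = 209.82 K.
Carnot COP: COP_R = T_C/(T_H − T_C) = 209.82/91.67 = 2.2889.
W = Q_C/COP_R = 4610/2.2889 = 2010 W.

Ẇ_in ≈ 2010 W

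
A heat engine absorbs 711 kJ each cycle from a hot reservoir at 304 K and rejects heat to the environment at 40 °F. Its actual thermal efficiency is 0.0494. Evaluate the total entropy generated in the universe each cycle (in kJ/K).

ΔS_univ ≈ 0.0959 kJ/K

T_C = 40 °F → (40 − 32) × 5/9 = 4.44 °C = 277.59 K.
W = η·Q_H = 0.0494 × 711 = 35.12 kJ, so Q_C = Q_H − W = 675.9 kJ.
Reservoir entropy changes: ΔS_H = −Q_H/T_H = −711/304.00 = -2.339 kJ/K and ΔS_C = +Q_C/T_C = 675.9/277.59 = 2.435 kJ/K.
ΔS_univ = −Q_H/T_H + Q_C/T_C = 0.0959 kJ/K (> 0, since η = 0.0494 < η_Carnot = 0.087).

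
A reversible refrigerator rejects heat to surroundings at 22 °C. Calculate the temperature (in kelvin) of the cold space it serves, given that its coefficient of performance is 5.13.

T_H = 22 °C → 22 + 273.15 = 295.15 K.
COP_R = T_C/(T_H − T_C) ⇒ T_C = T_H·COP_R/(1 + COP_R) = 295.15 × 5.13/(1 + 5.13) = 247.0 K.

T_C ≈ 247.0 K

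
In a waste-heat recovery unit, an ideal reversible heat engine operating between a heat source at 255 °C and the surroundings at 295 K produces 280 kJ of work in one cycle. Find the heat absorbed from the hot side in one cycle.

Q_H ≈ 634.3 kJ

T_H = 255 °C → 255 + 273.15 = 528.15 K.
The Carnot efficiency is η = 1 − T_C/T_H = 1 − 295.00/528.15 = 0.4414.
Q_H = W/η = 280/0.4414 = 634.3 kJ.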